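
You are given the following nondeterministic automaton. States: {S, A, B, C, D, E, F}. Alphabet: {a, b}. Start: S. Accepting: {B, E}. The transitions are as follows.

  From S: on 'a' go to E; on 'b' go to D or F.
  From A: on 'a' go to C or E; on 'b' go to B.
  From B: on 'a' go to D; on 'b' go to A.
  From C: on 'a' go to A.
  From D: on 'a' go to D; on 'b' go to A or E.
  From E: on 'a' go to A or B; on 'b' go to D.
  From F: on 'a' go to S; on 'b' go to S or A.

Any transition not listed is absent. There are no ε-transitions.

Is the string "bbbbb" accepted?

Start in {S}.
Read 'b': S→{D, F}; now {D, F}.
Read 'b': D→{A, E}, F→{S, A}; now {S, A, E}.
Read 'b': S→{D, F}, A→{B}, E→{D}; now {B, D, F}.
Read 'b': B→{A}, D→{A, E}, F→{S, A}; now {S, A, E}.
Read 'b': S→{D, F}, A→{B}, E→{D}; now {B, D, F}.
The final set {B, D, F} contains the accepting state B.

Yes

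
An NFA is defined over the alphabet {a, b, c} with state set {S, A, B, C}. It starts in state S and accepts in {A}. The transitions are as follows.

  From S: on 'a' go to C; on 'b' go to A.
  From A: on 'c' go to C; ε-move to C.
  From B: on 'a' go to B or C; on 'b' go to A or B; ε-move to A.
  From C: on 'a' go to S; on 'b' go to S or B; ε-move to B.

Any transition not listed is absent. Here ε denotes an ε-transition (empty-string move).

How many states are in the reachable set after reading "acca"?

4

Start in {S}.
Read 'a': {S} → {A, B, C}.
Read 'c': {A, B, C} → {A, B, C}.
Read 'c': {A, B, C} → {A, B, C}.
Read 'a': {A, B, C} → {S, A, B, C}.
That set has 4 states.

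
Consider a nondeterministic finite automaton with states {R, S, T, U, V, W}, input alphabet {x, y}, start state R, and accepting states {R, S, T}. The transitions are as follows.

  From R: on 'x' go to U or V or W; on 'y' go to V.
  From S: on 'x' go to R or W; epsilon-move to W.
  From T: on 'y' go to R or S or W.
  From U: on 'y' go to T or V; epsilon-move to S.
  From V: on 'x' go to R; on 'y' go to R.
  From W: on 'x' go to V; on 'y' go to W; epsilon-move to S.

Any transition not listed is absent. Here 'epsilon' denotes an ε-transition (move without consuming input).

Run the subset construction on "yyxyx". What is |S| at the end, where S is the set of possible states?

5

Start in {R}.
Read 'y': {R} → {V}.
Read 'y': {V} → {R}.
Read 'x': {R} → {S, U, V, W}.
Read 'y': {S, U, V, W} → {R, S, T, V, W}.
Read 'x': {R, S, T, V, W} → {R, S, U, V, W}.
That set has 5 states.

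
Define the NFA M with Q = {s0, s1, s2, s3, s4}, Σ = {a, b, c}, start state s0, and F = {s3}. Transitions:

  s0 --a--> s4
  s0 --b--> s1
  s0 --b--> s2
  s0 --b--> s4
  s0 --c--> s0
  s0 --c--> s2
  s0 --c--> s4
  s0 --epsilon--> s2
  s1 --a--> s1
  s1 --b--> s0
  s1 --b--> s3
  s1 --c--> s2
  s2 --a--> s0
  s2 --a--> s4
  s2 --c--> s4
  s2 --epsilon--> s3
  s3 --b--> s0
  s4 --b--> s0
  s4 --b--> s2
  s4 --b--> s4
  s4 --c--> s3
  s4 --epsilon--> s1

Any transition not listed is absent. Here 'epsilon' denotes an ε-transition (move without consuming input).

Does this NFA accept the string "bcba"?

Start: ε-closure({s0}) = {s0, s2, s3}.
Read 'b': {s0, s2, s3} → {s0, s1, s2, s3, s4}.
Read 'c': {s0, s1, s2, s3, s4} → {s0, s1, s2, s3, s4}.
Read 'b': {s0, s1, s2, s3, s4} → {s0, s1, s2, s3, s4}.
Read 'a': {s0, s1, s2, s3, s4} → {s0, s1, s2, s3, s4}.
The final set {s0, s1, s2, s3, s4} contains the accepting state s3.

Yes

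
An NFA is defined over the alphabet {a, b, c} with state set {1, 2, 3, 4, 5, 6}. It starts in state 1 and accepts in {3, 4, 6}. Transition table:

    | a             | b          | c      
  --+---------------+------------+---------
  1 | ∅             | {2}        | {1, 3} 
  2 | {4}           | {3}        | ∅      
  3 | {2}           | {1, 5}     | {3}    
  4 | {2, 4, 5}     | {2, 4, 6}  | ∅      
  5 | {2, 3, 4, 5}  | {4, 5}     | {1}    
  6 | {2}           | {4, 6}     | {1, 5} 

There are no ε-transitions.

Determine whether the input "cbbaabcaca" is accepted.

No

Start in {1}.
Read 'c': {1} → {1, 3}.
Read 'b': {1, 3} → {1, 2, 5}.
Read 'b': {1, 2, 5} → {2, 3, 4, 5}.
Read 'a': {2, 3, 4, 5} → {2, 3, 4, 5}.
Read 'a': {2, 3, 4, 5} → {2, 3, 4, 5}.
Read 'b': {2, 3, 4, 5} → {1, 2, 3, 4, 5, 6}.
Read 'c': {1, 2, 3, 4, 5, 6} → {1, 3, 5}.
Read 'a': {1, 3, 5} → {2, 3, 4, 5}.
Read 'c': {2, 3, 4, 5} → {1, 3}.
Read 'a': {1, 3} → {2}.
The final set {2} contains no accepting state.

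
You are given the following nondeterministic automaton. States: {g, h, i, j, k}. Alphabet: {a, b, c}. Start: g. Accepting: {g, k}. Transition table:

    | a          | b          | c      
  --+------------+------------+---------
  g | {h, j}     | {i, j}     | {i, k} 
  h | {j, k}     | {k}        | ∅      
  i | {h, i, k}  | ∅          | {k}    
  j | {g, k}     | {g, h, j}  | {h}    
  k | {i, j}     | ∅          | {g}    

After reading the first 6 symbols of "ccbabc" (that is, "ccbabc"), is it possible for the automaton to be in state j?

No

Start in {g}.
Read 'c': g→{i, k}; now {i, k}.
Read 'c': i→{k}, k→{g}; now {g, k}.
Read 'b': g→{i, j}, k→∅; now {i, j}.
Read 'a': i→{h, i, k}, j→{g, k}; now {g, h, i, k}.
Read 'b': g→{i, j}, h→{k}, i→∅, k→∅; now {i, j, k}.
Read 'c': i→{k}, j→{h}, k→{g}; now {g, h, k}.
State j is not in {g, h, k}.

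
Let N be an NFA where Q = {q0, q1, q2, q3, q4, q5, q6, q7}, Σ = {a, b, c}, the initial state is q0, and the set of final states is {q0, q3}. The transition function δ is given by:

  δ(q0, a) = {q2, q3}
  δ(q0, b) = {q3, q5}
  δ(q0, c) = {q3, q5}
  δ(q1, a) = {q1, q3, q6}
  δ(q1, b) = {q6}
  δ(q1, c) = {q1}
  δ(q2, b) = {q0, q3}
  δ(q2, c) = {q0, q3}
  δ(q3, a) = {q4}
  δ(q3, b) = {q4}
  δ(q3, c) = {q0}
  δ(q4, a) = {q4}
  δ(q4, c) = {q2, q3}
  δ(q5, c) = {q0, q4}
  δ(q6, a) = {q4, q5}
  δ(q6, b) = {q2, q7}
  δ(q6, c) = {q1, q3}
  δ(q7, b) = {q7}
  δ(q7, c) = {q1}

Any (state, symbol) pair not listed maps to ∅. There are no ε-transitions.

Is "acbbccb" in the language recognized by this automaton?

Yes

Start in {q0}.
Read 'a': q0→{q2, q3}; now {q2, q3}.
Read 'c': q2→{q0, q3}, q3→{q0}; now {q0, q3}.
Read 'b': q0→{q3, q5}, q3→{q4}; now {q3, q4, q5}.
Read 'b': q3→{q4}, q4→∅, q5→∅; now {q4}.
Read 'c': q4→{q2, q3}; now {q2, q3}.
Read 'c': q2→{q0, q3}, q3→{q0}; now {q0, q3}.
Read 'b': q0→{q3, q5}, q3→{q4}; now {q3, q4, q5}.
The final set {q3, q4, q5} contains the accepting state q3.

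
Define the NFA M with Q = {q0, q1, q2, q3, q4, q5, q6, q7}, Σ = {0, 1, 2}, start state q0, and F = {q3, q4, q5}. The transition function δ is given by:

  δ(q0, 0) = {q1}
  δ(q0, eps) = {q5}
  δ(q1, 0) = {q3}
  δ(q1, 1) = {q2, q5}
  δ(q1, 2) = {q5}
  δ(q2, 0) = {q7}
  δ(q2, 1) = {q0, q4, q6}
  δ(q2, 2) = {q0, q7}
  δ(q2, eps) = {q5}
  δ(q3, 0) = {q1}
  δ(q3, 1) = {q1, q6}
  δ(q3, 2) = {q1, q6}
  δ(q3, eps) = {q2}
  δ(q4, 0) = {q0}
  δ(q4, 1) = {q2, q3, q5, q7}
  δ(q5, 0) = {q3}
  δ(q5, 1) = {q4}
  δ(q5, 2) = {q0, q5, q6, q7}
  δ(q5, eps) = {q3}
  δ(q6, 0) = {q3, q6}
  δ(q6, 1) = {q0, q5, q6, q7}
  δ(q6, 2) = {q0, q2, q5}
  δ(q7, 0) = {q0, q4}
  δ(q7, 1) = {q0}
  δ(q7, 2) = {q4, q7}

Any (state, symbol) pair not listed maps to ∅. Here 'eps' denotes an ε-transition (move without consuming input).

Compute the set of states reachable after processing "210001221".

Start: ε-closure({q0}) = {q0, q2, q3, q5}.
Read '2': q0→∅, q2→{q0, q7}, q3→{q1, q6}, q5→{q0, q5, q6, q7}; union {q0, q1, q5, q6, q7}; ε-closure = {q0, q1, q2, q3, q5, q6, q7}.
Read '1': q0→∅, q1→{q2, q5}, q2→{q0, q4, q6}, q3→{q1, q6}, q5→{q4}, q6→{q0, q5, q6, q7}, q7→{q0}; union {q0, q1, q2, q4, q5, q6, q7}; ε-closure = {q0, q1, q2, q3, q4, q5, q6, q7}.
Read '0': q0→{q1}, q1→{q3}, q2→{q7}, q3→{q1}, q4→{q0}, q5→{q3}, q6→{q3, q6}, q7→{q0, q4}; union {q0, q1, q3, q4, q6, q7}; ε-closure = {q0, q1, q2, q3, q4, q5, q6, q7}.
Read '0': q0→{q1}, q1→{q3}, q2→{q7}, q3→{q1}, q4→{q0}, q5→{q3}, q6→{q3, q6}, q7→{q0, q4}; union {q0, q1, q3, q4, q6, q7}; ε-closure = {q0, q1, q2, q3, q4, q5, q6, q7}.
Read '0': q0→{q1}, q1→{q3}, q2→{q7}, q3→{q1}, q4→{q0}, q5→{q3}, q6→{q3, q6}, q7→{q0, q4}; union {q0, q1, q3, q4, q6, q7}; ε-closure = {q0, q1, q2, q3, q4, q5, q6, q7}.
Read '1': q0→∅, q1→{q2, q5}, q2→{q0, q4, q6}, q3→{q1, q6}, q4→{q2, q3, q5, q7}, q5→{q4}, q6→{q0, q5, q6, q7}, q7→{q0}; now {q0, q1, q2, q3, q4, q5, q6, q7}.
Read '2': q0→∅, q1→{q5}, q2→{q0, q7}, q3→{q1, q6}, q4→∅, q5→{q0, q5, q6, q7}, q6→{q0, q2, q5}, q7→{q4, q7}; union {q0, q1, q2, q4, q5, q6, q7}; ε-closure = {q0, q1, q2, q3, q4, q5, q6, q7}.
Read '2': q0→∅, q1→{q5}, q2→{q0, q7}, q3→{q1, q6}, q4→∅, q5→{q0, q5, q6, q7}, q6→{q0, q2, q5}, q7→{q4, q7}; union {q0, q1, q2, q4, q5, q6, q7}; ε-closure = {q0, q1, q2, q3, q4, q5, q6, q7}.
Read '1': q0→∅, q1→{q2, q5}, q2→{q0, q4, q6}, q3→{q1, q6}, q4→{q2, q3, q5, q7}, q5→{q4}, q6→{q0, q5, q6, q7}, q7→{q0}; now {q0, q1, q2, q3, q4, q5, q6, q7}.

{q0, q1, q2, q3, q4, q5, q6, q7}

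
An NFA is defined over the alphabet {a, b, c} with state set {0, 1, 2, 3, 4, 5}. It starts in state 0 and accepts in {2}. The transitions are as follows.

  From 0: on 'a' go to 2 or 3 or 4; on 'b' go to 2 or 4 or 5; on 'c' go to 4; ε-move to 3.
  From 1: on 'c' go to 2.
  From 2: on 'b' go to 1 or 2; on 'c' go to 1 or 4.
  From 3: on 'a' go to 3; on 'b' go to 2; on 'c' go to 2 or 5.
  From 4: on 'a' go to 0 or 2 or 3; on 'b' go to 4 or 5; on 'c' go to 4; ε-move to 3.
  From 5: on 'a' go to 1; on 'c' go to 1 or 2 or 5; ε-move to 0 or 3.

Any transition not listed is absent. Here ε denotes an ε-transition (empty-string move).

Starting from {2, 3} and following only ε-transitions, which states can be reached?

Begin with {2, 3}.
No ε-moves leave this set, so the closure equals the set itself.

{2, 3}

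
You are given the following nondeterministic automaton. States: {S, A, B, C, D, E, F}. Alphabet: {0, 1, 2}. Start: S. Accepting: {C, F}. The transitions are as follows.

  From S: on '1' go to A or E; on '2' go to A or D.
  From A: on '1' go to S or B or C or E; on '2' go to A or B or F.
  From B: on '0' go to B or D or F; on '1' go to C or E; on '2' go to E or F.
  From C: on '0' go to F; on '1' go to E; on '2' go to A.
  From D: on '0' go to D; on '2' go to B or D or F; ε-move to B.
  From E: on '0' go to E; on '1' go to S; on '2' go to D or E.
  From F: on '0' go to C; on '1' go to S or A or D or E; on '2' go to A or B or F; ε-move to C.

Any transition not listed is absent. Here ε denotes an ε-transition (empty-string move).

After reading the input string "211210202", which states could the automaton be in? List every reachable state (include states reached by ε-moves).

Start in {S}.
Read '2': {S} → {A, B, D}.
Read '1': {A, B, D} → {S, B, C, E}.
Read '1': {S, B, C, E} → {S, A, C, E}.
Read '2': {S, A, C, E} → {A, B, C, D, E, F}.
Read '1': {A, B, C, D, E, F} → {S, A, B, C, D, E}.
Read '0': {S, A, B, C, D, E} → {B, C, D, E, F}.
Read '2': {B, C, D, E, F} → {A, B, C, D, E, F}.
Read '0': {A, B, C, D, E, F} → {B, C, D, E, F}.
Read '2': {B, C, D, E, F} → {A, B, C, D, E, F}.

{A, B, C, D, E, F}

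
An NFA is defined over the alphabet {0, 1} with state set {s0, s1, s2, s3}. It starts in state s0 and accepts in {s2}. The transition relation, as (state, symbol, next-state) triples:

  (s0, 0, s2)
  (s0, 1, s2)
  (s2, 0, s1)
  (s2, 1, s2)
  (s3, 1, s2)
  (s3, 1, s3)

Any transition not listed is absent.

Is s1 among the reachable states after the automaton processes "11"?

No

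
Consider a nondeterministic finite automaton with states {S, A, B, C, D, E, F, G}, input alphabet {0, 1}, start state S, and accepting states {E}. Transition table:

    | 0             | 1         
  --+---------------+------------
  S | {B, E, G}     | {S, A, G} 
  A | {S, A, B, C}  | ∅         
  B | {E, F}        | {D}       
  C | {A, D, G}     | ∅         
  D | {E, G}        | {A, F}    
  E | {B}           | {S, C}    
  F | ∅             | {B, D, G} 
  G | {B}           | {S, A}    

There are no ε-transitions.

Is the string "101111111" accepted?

Start in {S}.
Read '1': {S} → {S, A, G}.
Read '0': {S, A, G} → {S, A, B, C, E, G}.
Read '1': {S, A, B, C, E, G} → {S, A, C, D, G}.
Read '1': {S, A, C, D, G} → {S, A, F, G}.
Read '1': {S, A, F, G} → {S, A, B, D, G}.
Read '1': {S, A, B, D, G} → {S, A, D, F, G}.
Read '1': {S, A, D, F, G} → {S, A, B, D, F, G}.
Read '1': {S, A, B, D, F, G} → {S, A, B, D, F, G}.
Read '1': {S, A, B, D, F, G} → {S, A, B, D, F, G}.
The final set {S, A, B, D, F, G} contains no accepting state.

No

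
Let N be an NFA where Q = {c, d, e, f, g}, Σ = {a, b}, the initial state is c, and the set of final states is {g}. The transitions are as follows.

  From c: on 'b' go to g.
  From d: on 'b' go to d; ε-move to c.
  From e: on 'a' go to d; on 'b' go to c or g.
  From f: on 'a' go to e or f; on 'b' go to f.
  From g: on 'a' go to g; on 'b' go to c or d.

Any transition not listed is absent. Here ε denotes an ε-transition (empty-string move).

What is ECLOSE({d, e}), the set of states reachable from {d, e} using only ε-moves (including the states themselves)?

{c, d, e}

Begin with {d, e}.
ε-move d → c; add c.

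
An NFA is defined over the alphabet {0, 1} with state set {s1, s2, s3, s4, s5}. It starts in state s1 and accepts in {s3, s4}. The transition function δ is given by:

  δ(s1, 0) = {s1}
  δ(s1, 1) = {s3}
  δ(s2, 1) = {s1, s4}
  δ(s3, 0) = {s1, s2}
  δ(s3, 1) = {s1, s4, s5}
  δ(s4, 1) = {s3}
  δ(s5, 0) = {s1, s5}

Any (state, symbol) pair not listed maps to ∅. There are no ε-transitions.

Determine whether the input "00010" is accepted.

Start in {s1}.
Read '0': {s1} → {s1}.
Read '0': {s1} → {s1}.
Read '0': {s1} → {s1}.
Read '1': {s1} → {s3}.
Read '0': {s3} → {s1, s2}.
The final set {s1, s2} contains no accepting state.

No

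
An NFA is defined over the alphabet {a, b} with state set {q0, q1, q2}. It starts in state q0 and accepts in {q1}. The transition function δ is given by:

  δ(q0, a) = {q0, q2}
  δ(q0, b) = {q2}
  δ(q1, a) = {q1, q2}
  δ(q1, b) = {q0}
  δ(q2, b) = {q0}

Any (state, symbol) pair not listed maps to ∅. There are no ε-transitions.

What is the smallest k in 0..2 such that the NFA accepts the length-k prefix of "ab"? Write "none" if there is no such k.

none

Start in {q0}.
Read 'a': {q0} → {q0, q2}.
Read 'b': {q0, q2} → {q0, q2}.
No reachable set along the way intersects F.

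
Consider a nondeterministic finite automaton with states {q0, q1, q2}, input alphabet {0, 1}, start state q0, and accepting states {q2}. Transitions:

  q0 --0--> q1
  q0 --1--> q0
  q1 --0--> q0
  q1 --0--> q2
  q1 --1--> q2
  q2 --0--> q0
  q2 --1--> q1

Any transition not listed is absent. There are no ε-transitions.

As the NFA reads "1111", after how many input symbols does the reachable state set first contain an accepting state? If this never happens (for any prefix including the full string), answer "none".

Start in {q0}.
Read '1': {q0} → {q0}.
Read '1': {q0} → {q0}.
Read '1': {q0} → {q0}.
Read '1': {q0} → {q0}.
No reachable set along the way intersects F.

none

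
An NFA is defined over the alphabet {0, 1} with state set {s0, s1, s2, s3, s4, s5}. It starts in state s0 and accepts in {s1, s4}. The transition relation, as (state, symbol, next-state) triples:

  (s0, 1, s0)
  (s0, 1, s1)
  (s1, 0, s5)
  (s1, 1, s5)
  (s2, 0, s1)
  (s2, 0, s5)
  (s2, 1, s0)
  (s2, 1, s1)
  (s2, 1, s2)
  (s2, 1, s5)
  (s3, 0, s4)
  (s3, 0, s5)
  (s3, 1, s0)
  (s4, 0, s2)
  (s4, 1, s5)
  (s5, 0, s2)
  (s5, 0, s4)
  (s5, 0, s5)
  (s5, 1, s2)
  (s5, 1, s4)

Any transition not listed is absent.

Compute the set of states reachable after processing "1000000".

{s1, s2, s4, s5}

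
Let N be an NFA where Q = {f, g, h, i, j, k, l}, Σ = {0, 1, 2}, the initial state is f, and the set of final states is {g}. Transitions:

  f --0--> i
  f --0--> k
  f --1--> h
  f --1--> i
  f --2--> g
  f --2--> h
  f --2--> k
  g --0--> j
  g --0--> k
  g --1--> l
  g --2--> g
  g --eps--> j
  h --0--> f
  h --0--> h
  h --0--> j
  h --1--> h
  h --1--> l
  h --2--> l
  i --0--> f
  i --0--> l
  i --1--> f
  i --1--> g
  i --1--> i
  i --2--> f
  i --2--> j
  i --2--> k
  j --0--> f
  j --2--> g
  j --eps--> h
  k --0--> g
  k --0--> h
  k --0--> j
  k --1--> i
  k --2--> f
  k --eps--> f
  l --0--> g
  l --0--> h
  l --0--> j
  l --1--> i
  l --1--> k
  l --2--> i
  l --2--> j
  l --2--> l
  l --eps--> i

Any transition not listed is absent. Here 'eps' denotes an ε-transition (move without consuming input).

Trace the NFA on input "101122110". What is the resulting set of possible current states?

{f, g, h, i, j, k, l}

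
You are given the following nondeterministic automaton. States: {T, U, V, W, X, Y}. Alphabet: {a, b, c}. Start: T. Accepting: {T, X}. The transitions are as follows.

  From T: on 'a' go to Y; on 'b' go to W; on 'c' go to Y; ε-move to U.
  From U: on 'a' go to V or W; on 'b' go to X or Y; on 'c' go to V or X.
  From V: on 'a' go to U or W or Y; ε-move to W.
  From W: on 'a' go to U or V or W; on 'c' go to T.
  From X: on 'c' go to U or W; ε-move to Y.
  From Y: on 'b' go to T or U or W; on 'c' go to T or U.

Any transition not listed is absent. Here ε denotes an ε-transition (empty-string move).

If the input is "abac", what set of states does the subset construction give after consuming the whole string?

Start: ε-closure({T}) = {T, U}.
Read 'a': T→{Y}, U→{V, W}; now {V, W, Y}.
Read 'b': V→∅, W→∅, Y→{T, U, W}; now {T, U, W}.
Read 'a': T→{Y}, U→{V, W}, W→{U, V, W}; now {U, V, W, Y}.
Read 'c': U→{V, X}, V→∅, W→{T}, Y→{T, U}; union {T, U, V, X}; ε-closure = {T, U, V, W, X, Y}.

{T, U, V, W, X, Y}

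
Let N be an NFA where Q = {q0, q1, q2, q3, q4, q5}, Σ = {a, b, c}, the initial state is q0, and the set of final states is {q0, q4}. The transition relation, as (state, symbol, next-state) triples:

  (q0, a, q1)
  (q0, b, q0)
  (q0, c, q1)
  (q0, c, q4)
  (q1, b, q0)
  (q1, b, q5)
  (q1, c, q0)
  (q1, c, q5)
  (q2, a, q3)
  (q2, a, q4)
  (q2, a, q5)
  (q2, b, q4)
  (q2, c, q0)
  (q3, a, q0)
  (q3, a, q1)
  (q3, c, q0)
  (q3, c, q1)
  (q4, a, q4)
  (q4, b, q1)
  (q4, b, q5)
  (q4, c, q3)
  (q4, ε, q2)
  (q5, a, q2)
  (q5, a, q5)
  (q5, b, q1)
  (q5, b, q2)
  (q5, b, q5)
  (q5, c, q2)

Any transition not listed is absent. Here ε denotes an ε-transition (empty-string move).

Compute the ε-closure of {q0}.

{q0}

Begin with {q0}.
No ε-moves leave this set, so the closure equals the set itself.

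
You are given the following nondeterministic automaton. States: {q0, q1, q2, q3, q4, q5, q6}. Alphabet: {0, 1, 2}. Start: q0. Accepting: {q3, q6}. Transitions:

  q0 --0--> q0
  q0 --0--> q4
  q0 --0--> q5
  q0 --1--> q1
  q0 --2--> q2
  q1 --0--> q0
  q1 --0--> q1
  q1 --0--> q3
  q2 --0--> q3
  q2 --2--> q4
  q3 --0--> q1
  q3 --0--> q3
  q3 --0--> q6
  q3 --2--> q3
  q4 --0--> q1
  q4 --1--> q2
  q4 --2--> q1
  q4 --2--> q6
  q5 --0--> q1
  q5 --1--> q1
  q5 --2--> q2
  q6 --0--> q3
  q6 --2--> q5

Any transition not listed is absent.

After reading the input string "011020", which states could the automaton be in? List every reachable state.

Start in {q0}.
Read '0': {q0} → {q0, q4, q5}.
Read '1': {q0, q4, q5} → {q1, q2}.
Read '1': {q1, q2} → ∅.
The set is empty and remains empty for the remaining 3 symbols.

∅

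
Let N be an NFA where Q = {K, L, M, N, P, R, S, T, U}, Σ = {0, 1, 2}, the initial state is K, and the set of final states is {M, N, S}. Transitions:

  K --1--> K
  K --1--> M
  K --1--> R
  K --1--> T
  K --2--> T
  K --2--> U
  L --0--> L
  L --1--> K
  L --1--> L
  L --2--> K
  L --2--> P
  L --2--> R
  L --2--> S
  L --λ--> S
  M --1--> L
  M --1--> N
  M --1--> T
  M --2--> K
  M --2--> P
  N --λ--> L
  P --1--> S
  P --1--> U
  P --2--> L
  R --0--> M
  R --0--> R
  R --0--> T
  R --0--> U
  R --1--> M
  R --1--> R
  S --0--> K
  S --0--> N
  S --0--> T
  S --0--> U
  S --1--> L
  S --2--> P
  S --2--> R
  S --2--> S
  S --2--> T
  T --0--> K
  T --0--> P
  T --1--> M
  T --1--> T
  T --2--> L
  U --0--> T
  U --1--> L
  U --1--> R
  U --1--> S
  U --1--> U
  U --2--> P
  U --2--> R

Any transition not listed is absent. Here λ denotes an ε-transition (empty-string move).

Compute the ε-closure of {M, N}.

{L, M, N, S}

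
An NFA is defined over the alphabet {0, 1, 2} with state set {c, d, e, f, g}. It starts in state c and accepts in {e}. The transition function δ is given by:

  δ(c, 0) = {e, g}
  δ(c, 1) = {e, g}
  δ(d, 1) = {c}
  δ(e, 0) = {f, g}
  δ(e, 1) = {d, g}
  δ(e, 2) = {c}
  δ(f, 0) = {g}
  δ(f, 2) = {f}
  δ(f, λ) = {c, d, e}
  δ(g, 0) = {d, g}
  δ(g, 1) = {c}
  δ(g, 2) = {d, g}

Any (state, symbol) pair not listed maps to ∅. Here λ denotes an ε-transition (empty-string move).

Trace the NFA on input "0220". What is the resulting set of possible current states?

Start in {c}.
Read '0': {c} → {e, g}.
Read '2': {e, g} → {c, d, g}.
Read '2': {c, d, g} → {d, g}.
Read '0': {d, g} → {d, g}.

{d, g}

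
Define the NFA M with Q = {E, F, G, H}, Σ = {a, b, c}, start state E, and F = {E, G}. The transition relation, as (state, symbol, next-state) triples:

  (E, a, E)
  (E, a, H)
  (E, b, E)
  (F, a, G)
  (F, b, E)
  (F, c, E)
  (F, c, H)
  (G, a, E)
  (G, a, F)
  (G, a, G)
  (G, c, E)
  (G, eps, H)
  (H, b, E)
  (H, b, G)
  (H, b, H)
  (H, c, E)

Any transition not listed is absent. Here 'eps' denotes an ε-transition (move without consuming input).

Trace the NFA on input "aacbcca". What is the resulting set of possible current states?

∅

Start in {E}.
Read 'a': {E} → {E, H}.
Read 'a': {E, H} → {E, H}.
Read 'c': {E, H} → {E}.
Read 'b': {E} → {E}.
Read 'c': {E} → ∅.
The set is empty and remains empty for the remaining 2 symbols.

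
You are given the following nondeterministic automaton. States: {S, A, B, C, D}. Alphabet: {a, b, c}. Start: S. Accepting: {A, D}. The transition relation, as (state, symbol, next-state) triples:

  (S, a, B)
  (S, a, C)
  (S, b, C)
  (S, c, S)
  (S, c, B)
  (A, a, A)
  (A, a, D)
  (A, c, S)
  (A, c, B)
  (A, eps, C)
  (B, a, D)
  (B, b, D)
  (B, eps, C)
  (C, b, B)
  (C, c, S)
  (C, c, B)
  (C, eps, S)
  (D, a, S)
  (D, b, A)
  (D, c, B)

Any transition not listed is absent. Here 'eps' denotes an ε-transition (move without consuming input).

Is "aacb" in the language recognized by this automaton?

Start in {S}.
Read 'a': {S} → {S, B, C}.
Read 'a': {S, B, C} → {S, B, C, D}.
Read 'c': {S, B, C, D} → {S, B, C}.
Read 'b': {S, B, C} → {S, B, C, D}.
The final set {S, B, C, D} contains the accepting state D.

Yes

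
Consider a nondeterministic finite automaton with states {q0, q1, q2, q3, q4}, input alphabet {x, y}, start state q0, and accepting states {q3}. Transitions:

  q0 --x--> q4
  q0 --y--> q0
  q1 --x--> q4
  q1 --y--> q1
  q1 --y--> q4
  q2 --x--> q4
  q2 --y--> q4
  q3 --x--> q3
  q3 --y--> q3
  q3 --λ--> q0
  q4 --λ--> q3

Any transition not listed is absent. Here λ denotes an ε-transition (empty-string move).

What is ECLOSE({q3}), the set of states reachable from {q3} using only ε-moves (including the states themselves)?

Begin with {q3}.
ε-move q3 → q0; add q0.

{q0, q3}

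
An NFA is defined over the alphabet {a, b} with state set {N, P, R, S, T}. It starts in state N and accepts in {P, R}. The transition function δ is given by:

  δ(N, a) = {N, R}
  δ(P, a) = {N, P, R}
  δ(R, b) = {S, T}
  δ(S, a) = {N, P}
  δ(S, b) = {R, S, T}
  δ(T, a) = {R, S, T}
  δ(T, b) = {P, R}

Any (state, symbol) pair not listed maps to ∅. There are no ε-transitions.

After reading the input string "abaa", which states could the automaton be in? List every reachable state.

Start in {N}.
Read 'a': N→{N, R}; now {N, R}.
Read 'b': N→∅, R→{S, T}; now {S, T}.
Read 'a': S→{N, P}, T→{R, S, T}; now {N, P, R, S, T}.
Read 'a': N→{N, R}, P→{N, P, R}, R→∅, S→{N, P}, T→{R, S, T}; now {N, P, R, S, T}.

{N, P, R, S, T}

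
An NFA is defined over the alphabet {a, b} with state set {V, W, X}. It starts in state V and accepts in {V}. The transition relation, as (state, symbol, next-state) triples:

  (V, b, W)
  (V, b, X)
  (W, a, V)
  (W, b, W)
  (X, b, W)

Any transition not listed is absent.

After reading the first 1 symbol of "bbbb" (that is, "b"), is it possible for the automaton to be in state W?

Start in {V}.
Read 'b': V→{W, X}; now {W, X}.
State W is in {W, X}.

Yes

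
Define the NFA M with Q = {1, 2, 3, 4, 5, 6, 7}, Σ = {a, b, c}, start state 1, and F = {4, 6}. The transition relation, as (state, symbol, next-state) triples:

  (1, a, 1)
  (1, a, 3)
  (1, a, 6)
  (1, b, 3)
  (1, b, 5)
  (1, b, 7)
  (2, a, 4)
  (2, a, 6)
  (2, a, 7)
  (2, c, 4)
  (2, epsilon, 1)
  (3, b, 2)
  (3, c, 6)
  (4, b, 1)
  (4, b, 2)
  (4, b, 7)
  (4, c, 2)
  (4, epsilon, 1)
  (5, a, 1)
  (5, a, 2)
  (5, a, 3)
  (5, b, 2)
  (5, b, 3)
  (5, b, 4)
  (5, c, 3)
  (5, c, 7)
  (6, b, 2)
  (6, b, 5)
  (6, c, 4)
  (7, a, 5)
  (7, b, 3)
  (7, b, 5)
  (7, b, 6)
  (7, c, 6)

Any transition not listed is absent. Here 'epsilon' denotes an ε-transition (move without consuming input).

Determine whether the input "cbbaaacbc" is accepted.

No

Start in {1}.
Read 'c': {1} → ∅.
The set is empty and remains empty for the remaining 8 symbols.
The final set ∅ contains no accepting state.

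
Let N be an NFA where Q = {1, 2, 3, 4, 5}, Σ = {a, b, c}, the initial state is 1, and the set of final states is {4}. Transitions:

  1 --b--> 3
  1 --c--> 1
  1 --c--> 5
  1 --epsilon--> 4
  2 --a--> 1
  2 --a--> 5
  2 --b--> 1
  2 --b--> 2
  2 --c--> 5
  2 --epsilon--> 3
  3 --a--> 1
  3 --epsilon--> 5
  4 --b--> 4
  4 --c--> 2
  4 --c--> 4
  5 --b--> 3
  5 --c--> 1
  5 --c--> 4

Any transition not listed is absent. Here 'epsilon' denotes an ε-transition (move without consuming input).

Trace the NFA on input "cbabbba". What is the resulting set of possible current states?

Start: ε-closure({1}) = {1, 4}.
Read 'c': {1, 4} → {1, 2, 3, 4, 5}.
Read 'b': {1, 2, 3, 4, 5} → {1, 2, 3, 4, 5}.
Read 'a': {1, 2, 3, 4, 5} → {1, 4, 5}.
Read 'b': {1, 4, 5} → {3, 4, 5}.
Read 'b': {3, 4, 5} → {3, 4, 5}.
Read 'b': {3, 4, 5} → {3, 4, 5}.
Read 'a': {3, 4, 5} → {1, 4}.

{1, 4}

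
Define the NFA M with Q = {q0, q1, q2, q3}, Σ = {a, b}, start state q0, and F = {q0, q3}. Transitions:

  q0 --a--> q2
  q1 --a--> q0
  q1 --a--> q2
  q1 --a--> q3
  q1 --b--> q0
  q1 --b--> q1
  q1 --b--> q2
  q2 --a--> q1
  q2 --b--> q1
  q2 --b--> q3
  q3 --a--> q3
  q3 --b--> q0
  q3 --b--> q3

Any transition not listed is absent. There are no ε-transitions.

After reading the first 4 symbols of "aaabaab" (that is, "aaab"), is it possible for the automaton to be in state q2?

No

Start in {q0}.
Read 'a': q0→{q2}; now {q2}.
Read 'a': q2→{q1}; now {q1}.
Read 'a': q1→{q0, q2, q3}; now {q0, q2, q3}.
Read 'b': q0→∅, q2→{q1, q3}, q3→{q0, q3}; now {q0, q1, q3}.
State q2 is not in {q0, q1, q3}.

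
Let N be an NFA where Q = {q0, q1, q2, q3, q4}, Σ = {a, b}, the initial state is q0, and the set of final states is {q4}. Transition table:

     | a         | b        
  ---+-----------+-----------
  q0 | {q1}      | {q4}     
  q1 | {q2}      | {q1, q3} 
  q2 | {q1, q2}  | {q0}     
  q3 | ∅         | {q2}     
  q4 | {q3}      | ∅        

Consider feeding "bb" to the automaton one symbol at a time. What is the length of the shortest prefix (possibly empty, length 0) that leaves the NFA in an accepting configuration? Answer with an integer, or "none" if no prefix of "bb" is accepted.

Start in {q0}.
Read 'b': q0→{q4}; now {q4}.
None of the earlier sets intersect F, but {q4} does.

1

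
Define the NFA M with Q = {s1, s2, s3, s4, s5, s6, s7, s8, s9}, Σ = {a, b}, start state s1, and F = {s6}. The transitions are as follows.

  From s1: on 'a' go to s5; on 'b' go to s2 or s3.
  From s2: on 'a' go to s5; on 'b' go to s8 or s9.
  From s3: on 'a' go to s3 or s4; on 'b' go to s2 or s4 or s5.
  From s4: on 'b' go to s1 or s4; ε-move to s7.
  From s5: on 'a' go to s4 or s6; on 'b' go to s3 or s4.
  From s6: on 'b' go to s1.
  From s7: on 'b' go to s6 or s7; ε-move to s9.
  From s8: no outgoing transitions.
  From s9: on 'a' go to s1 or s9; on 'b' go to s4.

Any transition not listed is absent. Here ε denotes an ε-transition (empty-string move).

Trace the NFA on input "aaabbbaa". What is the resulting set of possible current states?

Start in {s1}.
Read 'a': s1→{s5}; now {s5}.
Read 'a': s5→{s4, s6}; union {s4, s6}; ε-closure = {s4, s6, s7, s9}.
Read 'a': s4→∅, s6→∅, s7→∅, s9→{s1, s9}; now {s1, s9}.
Read 'b': s1→{s2, s3}, s9→{s4}; union {s2, s3, s4}; ε-closure = {s2, s3, s4, s7, s9}.
Read 'b': s2→{s8, s9}, s3→{s2, s4, s5}, s4→{s1, s4}, s7→{s6, s7}, s9→{s4}; now {s1, s2, s4, s5, s6, s7, s8, s9}.
Read 'b': s1→{s2, s3}, s2→{s8, s9}, s4→{s1, s4}, s5→{s3, s4}, s6→{s1}, s7→{s6, s7}, s8→∅, s9→{s4}; now {s1, s2, s3, s4, s6, s7, s8, s9}.
Read 'a': s1→{s5}, s2→{s5}, s3→{s3, s4}, s4→∅, s6→∅, s7→∅, s8→∅, s9→{s1, s9}; union {s1, s3, s4, s5, s9}; ε-closure = {s1, s3, s4, s5, s7, s9}.
Read 'a': s1→{s5}, s3→{s3, s4}, s4→∅, s5→{s4, s6}, s7→∅, s9→{s1, s9}; union {s1, s3, s4, s5, s6, s9}; ε-closure = {s1, s3, s4, s5, s6, s7, s9}.

{s1, s3, s4, s5, s6, s7, s9}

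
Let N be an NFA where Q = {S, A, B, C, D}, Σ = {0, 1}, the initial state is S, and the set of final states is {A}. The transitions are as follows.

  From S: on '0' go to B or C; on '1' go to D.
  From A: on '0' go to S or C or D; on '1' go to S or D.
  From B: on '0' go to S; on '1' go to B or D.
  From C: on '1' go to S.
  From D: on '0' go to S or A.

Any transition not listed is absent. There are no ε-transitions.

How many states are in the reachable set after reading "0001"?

3

Start in {S}.
Read '0': S→{B, C}; now {B, C}.
Read '0': B→{S}, C→∅; now {S}.
Read '0': S→{B, C}; now {B, C}.
Read '1': B→{B, D}, C→{S}; now {S, B, D}.
That set has 3 states.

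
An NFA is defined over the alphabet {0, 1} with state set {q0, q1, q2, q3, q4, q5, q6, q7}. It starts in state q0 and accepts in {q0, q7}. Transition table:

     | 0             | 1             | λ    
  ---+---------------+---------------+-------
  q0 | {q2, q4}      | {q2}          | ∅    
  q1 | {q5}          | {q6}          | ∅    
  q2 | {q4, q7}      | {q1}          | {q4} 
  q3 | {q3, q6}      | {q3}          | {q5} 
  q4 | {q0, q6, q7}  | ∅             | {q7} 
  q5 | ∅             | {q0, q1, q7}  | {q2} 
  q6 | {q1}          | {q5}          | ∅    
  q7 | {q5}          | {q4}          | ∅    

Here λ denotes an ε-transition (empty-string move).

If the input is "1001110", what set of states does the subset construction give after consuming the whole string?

Start in {q0}.
Read '1': q0→{q2}; union {q2}; ε-closure = {q2, q4, q7}.
Read '0': q2→{q4, q7}, q4→{q0, q6, q7}, q7→{q5}; union {q0, q4, q5, q6, q7}; ε-closure = {q0, q2, q4, q5, q6, q7}.
Read '0': q0→{q2, q4}, q2→{q4, q7}, q4→{q0, q6, q7}, q5→∅, q6→{q1}, q7→{q5}; now {q0, q1, q2, q4, q5, q6, q7}.
Read '1': q0→{q2}, q1→{q6}, q2→{q1}, q4→∅, q5→{q0, q1, q7}, q6→{q5}, q7→{q4}; now {q0, q1, q2, q4, q5, q6, q7}.
Read '1': q0→{q2}, q1→{q6}, q2→{q1}, q4→∅, q5→{q0, q1, q7}, q6→{q5}, q7→{q4}; now {q0, q1, q2, q4, q5, q6, q7}.
Read '1': q0→{q2}, q1→{q6}, q2→{q1}, q4→∅, q5→{q0, q1, q7}, q6→{q5}, q7→{q4}; now {q0, q1, q2, q4, q5, q6, q7}.
Read '0': q0→{q2, q4}, q1→{q5}, q2→{q4, q7}, q4→{q0, q6, q7}, q5→∅, q6→{q1}, q7→{q5}; now {q0, q1, q2, q4, q5, q6, q7}.

{q0, q1, q2, q4, q5, q6, q7}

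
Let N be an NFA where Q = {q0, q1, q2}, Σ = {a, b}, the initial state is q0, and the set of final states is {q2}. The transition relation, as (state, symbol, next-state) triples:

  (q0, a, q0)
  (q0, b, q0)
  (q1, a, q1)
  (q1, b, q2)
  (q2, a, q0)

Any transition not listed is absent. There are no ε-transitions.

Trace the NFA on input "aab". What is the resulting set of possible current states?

{q0}

Start in {q0}.
Read 'a': {q0} → {q0}.
Read 'a': {q0} → {q0}.
Read 'b': {q0} → {q0}.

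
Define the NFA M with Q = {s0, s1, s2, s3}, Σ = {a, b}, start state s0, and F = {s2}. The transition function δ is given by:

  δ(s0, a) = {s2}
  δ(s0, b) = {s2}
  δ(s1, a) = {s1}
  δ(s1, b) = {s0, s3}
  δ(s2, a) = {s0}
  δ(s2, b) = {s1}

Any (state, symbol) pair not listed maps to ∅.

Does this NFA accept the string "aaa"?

Yes

Start in {s0}.
Read 'a': {s0} → {s2}.
Read 'a': {s2} → {s0}.
Read 'a': {s0} → {s2}.
The final set {s2} contains the accepting state s2.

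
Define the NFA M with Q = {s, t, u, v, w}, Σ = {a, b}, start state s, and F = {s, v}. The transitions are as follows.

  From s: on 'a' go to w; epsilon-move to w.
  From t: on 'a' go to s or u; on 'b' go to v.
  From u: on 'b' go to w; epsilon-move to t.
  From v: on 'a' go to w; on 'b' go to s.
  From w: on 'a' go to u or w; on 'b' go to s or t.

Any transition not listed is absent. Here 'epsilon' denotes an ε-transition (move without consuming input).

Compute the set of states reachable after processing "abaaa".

{s, t, u, w}

Start: ε-closure({s}) = {s, w}.
Read 'a': s→{w}, w→{u, w}; union {u, w}; ε-closure = {t, u, w}.
Read 'b': t→{v}, u→{w}, w→{s, t}; now {s, t, v, w}.
Read 'a': s→{w}, t→{s, u}, v→{w}, w→{u, w}; union {s, u, w}; ε-closure = {s, t, u, w}.
Read 'a': s→{w}, t→{s, u}, u→∅, w→{u, w}; union {s, u, w}; ε-closure = {s, t, u, w}.
Read 'a': s→{w}, t→{s, u}, u→∅, w→{u, w}; union {s, u, w}; ε-closure = {s, t, u, w}.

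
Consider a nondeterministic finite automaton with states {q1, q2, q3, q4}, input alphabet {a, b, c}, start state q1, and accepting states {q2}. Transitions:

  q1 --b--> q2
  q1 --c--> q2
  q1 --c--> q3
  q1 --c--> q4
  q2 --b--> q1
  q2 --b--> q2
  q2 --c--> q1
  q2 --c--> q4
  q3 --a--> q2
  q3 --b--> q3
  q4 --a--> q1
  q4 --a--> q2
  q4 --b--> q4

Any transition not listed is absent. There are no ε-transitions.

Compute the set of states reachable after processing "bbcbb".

{q1, q2, q3, q4}

Start in {q1}.
Read 'b': q1→{q2}; now {q2}.
Read 'b': q2→{q1, q2}; now {q1, q2}.
Read 'c': q1→{q2, q3, q4}, q2→{q1, q4}; now {q1, q2, q3, q4}.
Read 'b': q1→{q2}, q2→{q1, q2}, q3→{q3}, q4→{q4}; now {q1, q2, q3, q4}.
Read 'b': q1→{q2}, q2→{q1, q2}, q3→{q3}, q4→{q4}; now {q1, q2, q3, q4}.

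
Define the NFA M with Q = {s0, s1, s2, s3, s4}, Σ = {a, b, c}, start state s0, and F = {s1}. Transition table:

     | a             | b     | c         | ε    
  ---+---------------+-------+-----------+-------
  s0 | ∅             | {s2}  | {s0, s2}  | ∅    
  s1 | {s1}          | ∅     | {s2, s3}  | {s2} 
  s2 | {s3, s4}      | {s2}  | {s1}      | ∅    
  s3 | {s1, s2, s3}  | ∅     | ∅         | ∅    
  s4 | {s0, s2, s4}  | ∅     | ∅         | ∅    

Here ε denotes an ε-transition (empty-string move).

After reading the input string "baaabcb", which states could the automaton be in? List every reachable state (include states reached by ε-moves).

{s2}

Start in {s0}.
Read 'b': s0→{s2}; now {s2}.
Read 'a': s2→{s3, s4}; now {s3, s4}.
Read 'a': s3→{s1, s2, s3}, s4→{s0, s2, s4}; now {s0, s1, s2, s3, s4}.
Read 'a': s0→∅, s1→{s1}, s2→{s3, s4}, s3→{s1, s2, s3}, s4→{s0, s2, s4}; now {s0, s1, s2, s3, s4}.
Read 'b': s0→{s2}, s1→∅, s2→{s2}, s3→∅, s4→∅; now {s2}.
Read 'c': s2→{s1}; union {s1}; ε-closure = {s1, s2}.
Read 'b': s1→∅, s2→{s2}; now {s2}.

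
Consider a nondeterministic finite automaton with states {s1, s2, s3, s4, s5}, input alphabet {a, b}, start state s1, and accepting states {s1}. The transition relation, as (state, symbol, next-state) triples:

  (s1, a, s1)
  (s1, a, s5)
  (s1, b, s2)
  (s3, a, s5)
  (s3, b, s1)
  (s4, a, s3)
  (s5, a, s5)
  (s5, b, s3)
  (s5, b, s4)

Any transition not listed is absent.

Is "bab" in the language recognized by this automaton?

Start in {s1}.
Read 'b': s1→{s2}; now {s2}.
Read 'a': s2→∅; now ∅.
The set is empty and remains empty for the remaining 1 symbol.
The final set ∅ contains no accepting state.

No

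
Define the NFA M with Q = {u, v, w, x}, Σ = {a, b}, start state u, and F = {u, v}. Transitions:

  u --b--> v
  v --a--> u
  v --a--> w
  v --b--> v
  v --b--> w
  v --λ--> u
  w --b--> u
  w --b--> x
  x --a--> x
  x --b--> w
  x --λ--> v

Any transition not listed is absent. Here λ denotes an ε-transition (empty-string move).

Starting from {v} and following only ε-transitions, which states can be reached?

{u, v}

Begin with {v}.
ε-move v → u; add u.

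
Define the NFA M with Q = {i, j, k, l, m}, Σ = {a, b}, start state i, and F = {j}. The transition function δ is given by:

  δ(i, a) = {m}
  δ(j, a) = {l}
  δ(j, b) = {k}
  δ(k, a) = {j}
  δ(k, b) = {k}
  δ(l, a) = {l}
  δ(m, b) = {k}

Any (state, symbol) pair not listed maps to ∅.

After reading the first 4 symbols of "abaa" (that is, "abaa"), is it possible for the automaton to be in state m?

Start in {i}.
Read 'a': {i} → {m}.
Read 'b': {m} → {k}.
Read 'a': {k} → {j}.
Read 'a': {j} → {l}.
State m is not in {l}.

No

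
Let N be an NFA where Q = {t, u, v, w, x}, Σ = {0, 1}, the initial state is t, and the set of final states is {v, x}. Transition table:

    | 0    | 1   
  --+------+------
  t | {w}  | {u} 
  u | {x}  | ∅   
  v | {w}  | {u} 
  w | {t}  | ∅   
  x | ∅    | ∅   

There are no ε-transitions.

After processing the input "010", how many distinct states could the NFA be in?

Start in {t}.
Read '0': t→{w}; now {w}.
Read '1': w→∅; now ∅.
The set is empty and remains empty for the remaining 1 symbol.
That set has 0 states.

0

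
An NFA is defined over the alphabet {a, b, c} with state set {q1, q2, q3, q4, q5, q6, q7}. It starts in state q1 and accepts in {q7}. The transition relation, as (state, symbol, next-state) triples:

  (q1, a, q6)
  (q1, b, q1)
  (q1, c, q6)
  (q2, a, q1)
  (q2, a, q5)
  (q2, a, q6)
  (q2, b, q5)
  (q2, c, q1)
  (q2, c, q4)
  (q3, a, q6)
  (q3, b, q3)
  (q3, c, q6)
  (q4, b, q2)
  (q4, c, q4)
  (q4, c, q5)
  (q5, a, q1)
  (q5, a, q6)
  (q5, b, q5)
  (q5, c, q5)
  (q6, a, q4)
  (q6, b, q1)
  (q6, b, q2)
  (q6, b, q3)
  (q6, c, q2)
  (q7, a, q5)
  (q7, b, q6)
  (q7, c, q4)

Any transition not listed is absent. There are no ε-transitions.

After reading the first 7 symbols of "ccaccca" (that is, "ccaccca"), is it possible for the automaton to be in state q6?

Start in {q1}.
Read 'c': {q1} → {q6}.
Read 'c': {q6} → {q2}.
Read 'a': {q2} → {q1, q5, q6}.
Read 'c': {q1, q5, q6} → {q2, q5, q6}.
Read 'c': {q2, q5, q6} → {q1, q2, q4, q5}.
Read 'c': {q1, q2, q4, q5} → {q1, q4, q5, q6}.
Read 'a': {q1, q4, q5, q6} → {q1, q4, q6}.
State q6 is in {q1, q4, q6}.

Yes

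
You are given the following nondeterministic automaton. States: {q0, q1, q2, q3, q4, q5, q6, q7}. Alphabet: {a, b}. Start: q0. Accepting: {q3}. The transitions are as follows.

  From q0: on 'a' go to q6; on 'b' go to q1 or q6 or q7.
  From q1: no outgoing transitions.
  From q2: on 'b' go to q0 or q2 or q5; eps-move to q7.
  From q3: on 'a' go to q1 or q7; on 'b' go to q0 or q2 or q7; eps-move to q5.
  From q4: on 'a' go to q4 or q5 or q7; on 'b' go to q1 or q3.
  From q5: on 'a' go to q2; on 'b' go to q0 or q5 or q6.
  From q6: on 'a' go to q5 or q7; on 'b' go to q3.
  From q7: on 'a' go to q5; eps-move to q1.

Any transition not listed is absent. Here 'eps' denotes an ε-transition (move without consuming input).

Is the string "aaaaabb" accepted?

Yes

Start in {q0}.
Read 'a': {q0} → {q6}.
Read 'a': {q6} → {q1, q5, q7}.
Read 'a': {q1, q5, q7} → {q1, q2, q5, q7}.
Read 'a': {q1, q2, q5, q7} → {q1, q2, q5, q7}.
Read 'a': {q1, q2, q5, q7} → {q1, q2, q5, q7}.
Read 'b': {q1, q2, q5, q7} → {q0, q1, q2, q5, q6, q7}.
Read 'b': {q0, q1, q2, q5, q6, q7} → {q0, q1, q2, q3, q5, q6, q7}.
The final set {q0, q1, q2, q3, q5, q6, q7} contains the accepting state q3.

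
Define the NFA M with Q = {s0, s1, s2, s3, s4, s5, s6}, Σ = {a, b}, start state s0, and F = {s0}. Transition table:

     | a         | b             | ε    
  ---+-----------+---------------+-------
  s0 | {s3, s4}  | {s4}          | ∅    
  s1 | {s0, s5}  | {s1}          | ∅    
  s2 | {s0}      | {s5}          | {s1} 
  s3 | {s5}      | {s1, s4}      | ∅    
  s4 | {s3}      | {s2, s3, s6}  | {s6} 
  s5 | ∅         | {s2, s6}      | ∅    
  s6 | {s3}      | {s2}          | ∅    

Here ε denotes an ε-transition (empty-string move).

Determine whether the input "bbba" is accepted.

Start in {s0}.
Read 'b': s0→{s4}; union {s4}; ε-closure = {s4, s6}.
Read 'b': s4→{s2, s3, s6}, s6→{s2}; union {s2, s3, s6}; ε-closure = {s1, s2, s3, s6}.
Read 'b': s1→{s1}, s2→{s5}, s3→{s1, s4}, s6→{s2}; union {s1, s2, s4, s5}; ε-closure = {s1, s2, s4, s5, s6}.
Read 'a': s1→{s0, s5}, s2→{s0}, s4→{s3}, s5→∅, s6→{s3}; now {s0, s3, s5}.
The final set {s0, s3, s5} contains the accepting state s0.

Yes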